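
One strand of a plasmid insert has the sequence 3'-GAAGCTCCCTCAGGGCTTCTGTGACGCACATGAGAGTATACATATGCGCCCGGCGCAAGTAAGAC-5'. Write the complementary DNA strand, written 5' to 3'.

The strand is given 3'→5', so its complement runs 5'→3' in the same left-to-right order: pair each base A↔T, G↔C.

5'-CTTCGAGGGAGTCCCGAAGACACTGCGTGTACTCTCATATGTATACGCGGGCCGCGTTCATTCTG-3'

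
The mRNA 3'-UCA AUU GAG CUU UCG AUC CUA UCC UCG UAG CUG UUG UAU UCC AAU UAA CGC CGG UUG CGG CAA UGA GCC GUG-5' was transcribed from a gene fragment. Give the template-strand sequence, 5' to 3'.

Written 5'→3' the mRNA is GUGCCGAGUAACGGCGUUGGCCGCAAUUAACCUUAUGUUGUCGAUGCUCCUAUCCUAGCUUUCGAGUUAACU, so the coding DNA strand is GTGCCGAGTAACGGCGTTGGCCGCAATTAACCTTATGTTGTCGATGCTCCTATCCTAGCTTTCGAGTTAACT. The template is its reverse complement.

5'-AGTTAACTCGAAAGCTAGGATAGGAGCATCGACAACATAAGGTTAATTGCGGCCAACGCCGTTACTCGGCAC-3'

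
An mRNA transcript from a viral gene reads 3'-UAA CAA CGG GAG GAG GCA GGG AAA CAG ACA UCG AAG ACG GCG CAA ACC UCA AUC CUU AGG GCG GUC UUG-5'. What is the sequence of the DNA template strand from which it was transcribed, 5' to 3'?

Written 5'→3' the mRNA is GUUCUGGCGGGAUUCCUAACUCCAAACGCGGCAGAAGCUACAGACAAAGGGACGGAGGAGGGCAACAAU, so the coding DNA strand is GTTCTGGCGGGATTCCTAACTCCAAACGCGGCAGAAGCTACAGACAAAGGGACGGAGGAGGGCAACAAT. The template is its reverse complement.

5'-ATTGTTGCCCTCCTCCGTCCCTTTGTCTGTAGCTTCTGCCGCGTTTGGAGTTAGGAATCCCGCCAGAAC-3'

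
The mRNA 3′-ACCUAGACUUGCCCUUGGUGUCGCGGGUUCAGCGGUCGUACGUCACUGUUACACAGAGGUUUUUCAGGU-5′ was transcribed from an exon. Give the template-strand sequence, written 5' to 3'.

Written 5'→3' the mRNA is UGGACUUUUUGGAGACACAUUGUCACUGCAUGCUGGCGACUUGGGCGCUGUGGUUCCCGUUCAGAUCCA, so the coding DNA strand is TGGACTTTTTGGAGACACATTGTCACTGCATGCTGGCGACTTGGGCGCTGTGGTTCCCGTTCAGATCCA. The template is its reverse complement.

5'-TGGATCTGAACGGGAACCACAGCGCCCAAGTCGCCAGCATGCAGTGACAATGTGTCTCCAAAAAGTCCA-3'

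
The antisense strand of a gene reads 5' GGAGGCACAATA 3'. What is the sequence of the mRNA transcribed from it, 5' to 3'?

5′-UAUUGUGCCUCC-3′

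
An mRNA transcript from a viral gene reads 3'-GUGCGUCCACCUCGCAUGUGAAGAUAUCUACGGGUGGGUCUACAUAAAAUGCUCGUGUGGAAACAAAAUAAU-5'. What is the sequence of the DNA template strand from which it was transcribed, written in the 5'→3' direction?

5'-CACGCAGGTGGAGCGTACACTTCTATAGATGCCCACCCAGATGTATTTTACGAGCACACCTTTGTTTTATTA-3'

Written 5'→3' the mRNA is UAAUAAAACAAAGGUGUGCUCGUAAAAUACAUCUGGGUGGGCAUCUAUAGAAGUGUACGCUCCACCUGCGUG, so the coding DNA strand is TAATAAAACAAAGGTGTGCTCGTAAAATACATCTGGGTGGGCATCTATAGAAGTGTACGCTCCACCTGCGTG. The template is its reverse complement.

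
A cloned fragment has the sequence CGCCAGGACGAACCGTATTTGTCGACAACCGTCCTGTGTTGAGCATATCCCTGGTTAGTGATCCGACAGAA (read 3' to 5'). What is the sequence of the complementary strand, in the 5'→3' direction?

5′-GCGGTCCTGCTTGGCATAAACAGCTGTTGGCAGGACACAACTCGTATAGGGACCAATCACTAGGCTGTCTT-3′

The strand is given 3'→5', so its complement runs 5'→3' in the same left-to-right order: pair each base A↔T, G↔C.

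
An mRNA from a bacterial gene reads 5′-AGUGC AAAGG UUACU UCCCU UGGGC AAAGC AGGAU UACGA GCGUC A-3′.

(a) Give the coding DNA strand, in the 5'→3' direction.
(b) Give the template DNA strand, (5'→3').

(a) 5'-AGTGCAAAGGTTACTTCCCTTGGGCAAAGCAGGATTACGAGCGTCA-3'
(b) 5'-TGACGCTCGTAATCCTGCTTTGCCCAAGGGAAGTAACCTTTGCACT-3'

(a) The coding strand matches the mRNA with U→T.
(b) The template strand is the reverse complement of the coding strand.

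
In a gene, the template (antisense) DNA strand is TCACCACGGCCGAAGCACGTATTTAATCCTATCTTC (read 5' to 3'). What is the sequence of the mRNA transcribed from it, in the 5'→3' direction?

5'-GAAGAUAGGAUUAAAUACGUGCUUCGGCCGUGGUGA-3'

RNA polymerase reads the template 3'→5' and synthesizes mRNA 5'→3' by base-pairing (A→U, T→A, G↔C). The complement of the template is AGTGGTGCCGGCTTCGTGCATAAATTAGGATAGAAG; antiparallel, so 5'→3' the coding strand is GAAGATAGGATTAAATACGTGCTTCGGCCGTGGTGA. Replace T with U for the mRNA.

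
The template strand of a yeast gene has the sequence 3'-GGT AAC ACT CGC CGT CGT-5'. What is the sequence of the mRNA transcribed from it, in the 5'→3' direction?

Reading the template 3'→5' as shown, RNA polymerase pairs each base (A→U, T→A, G↔C) to build mRNA 5'→3' directly.

5′-CCAUUGUGAGCGGCAGCA-3′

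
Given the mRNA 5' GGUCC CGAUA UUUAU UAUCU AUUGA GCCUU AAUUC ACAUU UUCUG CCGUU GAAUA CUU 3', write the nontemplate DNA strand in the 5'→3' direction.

The coding DNA strand has the same 5'→3' sequence as the mRNA with U replaced by T.

5'-GGTCCCGATATTTATTATCTATTGAGCCTTAATTCACATTTTCTGCCGTTGAATACTT-3'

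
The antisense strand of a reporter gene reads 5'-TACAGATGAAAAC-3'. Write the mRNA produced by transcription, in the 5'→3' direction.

5'-GUUUUCAUCUGUA-3'

The mRNA has the sequence of the coding strand (reverse complement of the template) with T→U. Reverse complement of TACAGATGAAAAC is GTTTTCATCTGTA; then T→U.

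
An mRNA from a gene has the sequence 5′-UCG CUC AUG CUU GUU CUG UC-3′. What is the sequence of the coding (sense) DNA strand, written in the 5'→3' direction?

The coding DNA strand has the same 5'→3' sequence as the mRNA with U replaced by T.

5′-TCGCTCATGCTTGTTCTGTC-3′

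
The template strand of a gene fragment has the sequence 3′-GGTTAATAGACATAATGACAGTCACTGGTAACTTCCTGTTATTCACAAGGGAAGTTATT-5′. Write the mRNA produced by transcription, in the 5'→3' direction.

5'-CCAAUUAUCUGUAUUACUGUCAGUGACCAUUGAAGGACAAUAAGUGUUCCCUUCAAUAA-3'

Reading the template 3'→5' as shown, RNA polymerase pairs each base (A→U, T→A, G↔C) to build mRNA 5'→3' directly.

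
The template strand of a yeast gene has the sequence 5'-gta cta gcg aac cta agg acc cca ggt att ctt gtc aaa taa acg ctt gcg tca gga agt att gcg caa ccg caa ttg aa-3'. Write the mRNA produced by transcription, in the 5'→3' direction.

5'-UUCAAUUGCGGUUGCGCAAUACUUCCUGACGCAAGCGUUUAUUUGACAAGAAUACCUGGGGUCCUUAGGUUCGCUAGUAC-3'

The mRNA has the sequence of the coding strand (reverse complement of the template) with T→U. Reverse complement of GTACTAGCGAACCTAAGGACCCCAGGTATTCTTGTCAAATAAACGCTTGCGTCAGGAAGTATTGCGCAACCGCAATTGAA is TTCAATTGCGGTTGCGCAATACTTCCTGACGCAAGCGTTTATTTGACAAGAATACCTGGGGTCCTTAGGTTCGCTAGTAC; then T→U.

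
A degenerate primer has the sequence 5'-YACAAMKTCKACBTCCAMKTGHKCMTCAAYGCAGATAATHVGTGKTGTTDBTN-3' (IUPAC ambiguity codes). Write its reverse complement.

5'-NAVHAACAMCACBDATTATCTGCRTTGAKGMDCAMKTGGAVGTMGAMKTTGTR-3'

Standard pairs A↔T, G↔C; ambiguity codes pair Y↔R, M↔K, B↔V, D↔H, N↔N. Complement (RTGTTKMAGMTGVAGGTKMACDMGKAGTTRCGTCTATTADBCACMACAAHVAN), then reverse for 5'→3'.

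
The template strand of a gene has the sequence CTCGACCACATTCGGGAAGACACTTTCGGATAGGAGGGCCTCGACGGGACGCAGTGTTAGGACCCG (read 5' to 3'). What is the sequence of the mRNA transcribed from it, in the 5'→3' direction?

5'-CGGGUCCUAACACUGCGUCCCGUCGAGGCCCUCCUAUCCGAAAGUGUCUUCCCGAAUGUGGUCGAG-3'

The mRNA has the sequence of the coding strand (reverse complement of the template) with T→U. Reverse complement of CTCGACCACATTCGGGAAGACACTTTCGGATAGGAGGGCCTCGACGGGACGCAGTGTTAGGACCCG is CGGGTCCTAACACTGCGTCCCGTCGAGGCCCTCCTATCCGAAAGTGTCTTCCCGAATGTGGTCGAG; then T→U.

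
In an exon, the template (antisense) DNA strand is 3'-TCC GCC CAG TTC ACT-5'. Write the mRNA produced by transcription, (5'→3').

Reading the template 3'→5' as shown, RNA polymerase pairs each base (A→U, T→A, G↔C) to build mRNA 5'→3' directly.

5'-AGGCGGGUCAAGUGA-3'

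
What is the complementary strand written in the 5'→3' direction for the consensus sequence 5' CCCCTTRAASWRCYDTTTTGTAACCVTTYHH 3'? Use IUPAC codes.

Standard pairs A↔T, G↔C; ambiguity codes pair R↔Y, W↔W, S↔S, D↔H, V↔B. Complement (GGGGAAYTTSWYGRHAAAACATTGGBAARDD), then reverse for 5'→3'.

5'-DDRAABGGTTACAAAAHRGYWSTTYAAGGGG-3'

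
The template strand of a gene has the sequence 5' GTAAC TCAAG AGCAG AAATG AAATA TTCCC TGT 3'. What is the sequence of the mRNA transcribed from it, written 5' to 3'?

5'-ACAGGGAAUAUUUCAUUUCUGCUCUUGAGUUAC-3'

RNA polymerase reads the template 3'→5' and synthesizes mRNA 5'→3' by base-pairing (A→U, T→A, G↔C). The complement of the template is CATTGAGTTCTCGTCTTTACTTTATAAGGGACA; antiparallel, so 5'→3' the coding strand is ACAGGGAATATTTCATTTCTGCTCTTGAGTTAC. Replace T with U for the mRNA.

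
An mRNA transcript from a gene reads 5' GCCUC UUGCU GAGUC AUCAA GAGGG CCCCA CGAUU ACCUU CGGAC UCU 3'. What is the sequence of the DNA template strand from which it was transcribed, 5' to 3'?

Replace U with T to get the coding DNA strand: GCCTCTTGCTGAGTCATCAAGAGGGCCCCACGATTACCTTCGGACTCT. The template strand is its reverse complement (complement CGGAGAACGACTCAGTAGTTCTCCCGGGGTGCTAATGGAAGCCTGAGA, then reverse).

5'-AGAGTCCGAAGGTAATCGTGGGGCCCTCTTGATGACTCAGCAAGAGGC-3'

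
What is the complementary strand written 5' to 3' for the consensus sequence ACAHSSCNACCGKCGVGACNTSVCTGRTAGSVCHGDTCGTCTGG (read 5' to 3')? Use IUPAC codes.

Standard pairs A↔T, G↔C; ambiguity codes pair R↔Y, K↔M, S↔S, D↔H, V↔B, N↔N. Complement (TGTDSSGNTGGCMGCBCTGNASBGACYATCSBGDCHAGCAGACC), then reverse for 5'→3'.

5'-CCAGACGAHCDGBSCTAYCAGBSANGTCBCGMCGGTNGSSDTGT-3'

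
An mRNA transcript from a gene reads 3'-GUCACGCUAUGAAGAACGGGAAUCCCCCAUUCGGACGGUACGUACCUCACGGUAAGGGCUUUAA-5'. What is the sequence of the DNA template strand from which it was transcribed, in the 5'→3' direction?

Written 5'→3' the mRNA is AAUUUCGGGAAUGGCACUCCAUGCAUGGCAGGCUUACCCCCUAAGGGCAAGAAGUAUCGCACUG, so the coding DNA strand is AATTTCGGGAATGGCACTCCATGCATGGCAGGCTTACCCCCTAAGGGCAAGAAGTATCGCACTG. The template is its reverse complement.

5'-CAGTGCGATACTTCTTGCCCTTAGGGGGTAAGCCTGCCATGCATGGAGTGCCATTCCCGAAATT-3'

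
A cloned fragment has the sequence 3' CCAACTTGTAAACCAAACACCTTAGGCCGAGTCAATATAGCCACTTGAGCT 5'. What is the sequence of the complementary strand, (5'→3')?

The strand is given 3'→5', so its complement runs 5'→3' in the same left-to-right order: pair each base A↔T, G↔C.

5′-GGTTGAACATTTGGTTTGTGGAATCCGGCTCAGTTATATCGGTGAACTCGA-3′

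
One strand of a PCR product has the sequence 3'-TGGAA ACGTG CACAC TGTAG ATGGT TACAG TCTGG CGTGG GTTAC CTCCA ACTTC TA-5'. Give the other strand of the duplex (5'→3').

5'-ACCTTTGCACGTGTGACATCTACCAATGTCAGACCGCACCCAATGGAGGTTGAAGAT-3'

The strand is given 3'→5', so its complement runs 5'→3' in the same left-to-right order: pair each base A↔T, G↔C.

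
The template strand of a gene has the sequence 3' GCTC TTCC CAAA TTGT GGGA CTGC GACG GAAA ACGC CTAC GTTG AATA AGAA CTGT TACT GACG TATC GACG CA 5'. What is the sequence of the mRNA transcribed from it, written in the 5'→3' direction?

5'-CGAGAAGGGUUUAACACCCUGACGCUGCCUUUUGCGGAUGCAACUUAUUCUUGACAAUGACUGCAUAGCUGCGU-3'

Reading the template 3'→5' as shown, RNA polymerase pairs each base (A→U, T→A, G↔C) to build mRNA 5'→3' directly.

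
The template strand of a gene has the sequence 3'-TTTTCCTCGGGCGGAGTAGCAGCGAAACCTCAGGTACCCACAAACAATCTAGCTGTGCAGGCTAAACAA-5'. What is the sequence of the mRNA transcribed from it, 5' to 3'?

5′-AAAAGGAGCCCGCCUCAUCGUCGCUUUGGAGUCCAUGGGUGUUUGUUAGAUCGACACGUCCGAUUUGUU-3′

Reading the template 3'→5' as shown, RNA polymerase pairs each base (A→U, T→A, G↔C) to build mRNA 5'→3' directly.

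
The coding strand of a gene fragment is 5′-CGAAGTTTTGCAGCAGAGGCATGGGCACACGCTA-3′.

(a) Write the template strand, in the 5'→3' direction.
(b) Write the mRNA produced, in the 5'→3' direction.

(a) 5'-TAGCGTGTGCCCATGCCTCTGCTGCAAAACTTCG-3'
(b) 5′-CGAAGUUUUGCAGCAGAGGCAUGGGCACACGCUA-3′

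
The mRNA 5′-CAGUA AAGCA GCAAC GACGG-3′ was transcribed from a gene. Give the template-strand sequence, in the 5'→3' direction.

Replace U with T to get the coding DNA strand: CAGTAAAGCAGCAACGACGG. The template strand is its reverse complement (complement GTCATTTCGTCGTTGCTGCC, then reverse).

5'-CCGTCGTTGCTGCTTTACTG-3'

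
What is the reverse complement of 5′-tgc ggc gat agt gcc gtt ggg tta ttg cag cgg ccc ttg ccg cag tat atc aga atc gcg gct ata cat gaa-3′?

Reading the sequence 3'→5' and pairing each base (A↔T, G↔C) gives the reverse complement directly.

5'-TTCATGTATAGCCGCGATTCTGATATACTGCGGCAAGGGCCGCTGCAATAACCCAACGGCACTATCGCCGCA-3'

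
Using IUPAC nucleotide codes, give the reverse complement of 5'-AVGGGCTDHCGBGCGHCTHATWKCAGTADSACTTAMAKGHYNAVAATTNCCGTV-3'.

5'-BACGGNAATTBTNRDCMTKTAAGTSHTACTGMWATDAGDCGCVCGDHAGCCCBT-3'

Standard pairs A↔T, G↔C; ambiguity codes pair Y↔R, M↔K, W↔W, S↔S, B↔V, D↔H, N↔N. Complement (TBCCCGAHDGCVCGCDGADTAWMGTCATHSTGAATKTMCDRNTBTTAANGGCAB), then reverse for 5'→3'.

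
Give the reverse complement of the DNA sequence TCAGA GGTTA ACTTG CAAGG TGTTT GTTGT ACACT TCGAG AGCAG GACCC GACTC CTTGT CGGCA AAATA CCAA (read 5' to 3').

5′-TTGGTATTTTGCCGACAAGGAGTCGGGTCCTGCTCTCGAAGTGTACAACAAACACCTTGCAAGTTAACCTCTGA-3′

Complement each base (A↔T, G↔C): AGTCTCCAATTGAACGTTCCACAAACAACATGTGAAGCTCTCGTCCTGGGCTGAGGAACAGCCGTTTTATGGTT. Then reverse.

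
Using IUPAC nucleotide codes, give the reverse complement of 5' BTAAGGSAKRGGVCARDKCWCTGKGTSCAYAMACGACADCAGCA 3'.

5'-TGCTGHTGTCGTKTRTGSACMCAGWGMHYTGBCCYMTSCCTTAV-3'

Standard pairs A↔T, G↔C; ambiguity codes pair R↔Y, M↔K, W↔W, S↔S, B↔V, D↔H. Complement (VATTCCSTMYCCBGTYHMGWGACMCASGTRTKTGCTGTHGTCGT), then reverse for 5'→3'.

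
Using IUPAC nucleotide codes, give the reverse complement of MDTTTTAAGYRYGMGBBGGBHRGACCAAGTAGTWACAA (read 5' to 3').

Standard pairs A↔T, G↔C; ambiguity codes pair R↔Y, M↔K, W↔W, B↔V, D↔H. Complement (KHAAAATTCRYRCKCVVCCVDYCTGGTTCATCAWTGTT), then reverse for 5'→3'.

5'-TTGTWACTACTTGGTCYDVCCVVCKCRYRCTTAAAAHK-3'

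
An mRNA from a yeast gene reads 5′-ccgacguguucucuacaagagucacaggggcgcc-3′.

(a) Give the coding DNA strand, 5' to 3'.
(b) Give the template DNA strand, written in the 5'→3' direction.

(a) 5'-CCGACGTGTTCTCTACAAGAGTCACAGGGGCGCC-3'
(b) 5′-GGCGCCCCTGTGACTCTTGTAGAGAACACGTCGG-3′

(a) The coding strand matches the mRNA with U→T.
(b) The template strand is the reverse complement of the coding strand.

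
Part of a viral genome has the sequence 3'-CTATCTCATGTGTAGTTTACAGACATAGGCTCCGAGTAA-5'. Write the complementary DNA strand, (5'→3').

5'-GATAGAGTACACATCAAATGTCTGTATCCGAGGCTCATT-3'

The strand is given 3'→5', so its complement runs 5'→3' in the same left-to-right order: pair each base A↔T, G↔C.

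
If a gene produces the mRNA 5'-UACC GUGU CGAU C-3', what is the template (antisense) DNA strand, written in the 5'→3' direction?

Replace U with T to get the coding DNA strand: TACCGTGTCGATC. The template strand is its reverse complement (complement ATGGCACAGCTAG, then reverse).

5'-GATCGACACGGTA-3'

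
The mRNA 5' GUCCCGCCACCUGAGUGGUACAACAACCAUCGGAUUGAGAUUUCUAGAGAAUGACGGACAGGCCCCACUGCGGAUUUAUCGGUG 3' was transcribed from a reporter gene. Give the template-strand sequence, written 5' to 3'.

5′-CACCGATAAATCCGCAGTGGGGCCTGTCCGTCATTCTCTAGAAATCTCAATCCGATGGTTGTTGTACCACTCAGGTGGCGGGAC-3′

Replace U with T to get the coding DNA strand: GTCCCGCCACCTGAGTGGTACAACAACCATCGGATTGAGATTTCTAGAGAATGACGGACAGGCCCCACTGCGGATTTATCGGTG. The template strand is its reverse complement (complement CAGGGCGGTGGACTCACCATGTTGTTGGTAGCCTAACTCTAAAGATCTCTTACTGCCTGTCCGGGGTGACGCCTAAATAGCCAC, then reverse).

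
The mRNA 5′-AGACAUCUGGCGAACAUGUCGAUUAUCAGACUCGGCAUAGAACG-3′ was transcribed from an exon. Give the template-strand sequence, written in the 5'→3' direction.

Replace U with T to get the coding DNA strand: AGACATCTGGCGAACATGTCGATTATCAGACTCGGCATAGAACG. The template strand is its reverse complement (complement TCTGTAGACCGCTTGTACAGCTAATAGTCTGAGCCGTATCTTGC, then reverse).

5'-CGTTCTATGCCGAGTCTGATAATCGACATGTTCGCCAGATGTCT-3'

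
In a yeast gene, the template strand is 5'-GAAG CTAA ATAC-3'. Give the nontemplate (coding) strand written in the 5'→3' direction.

5'-GTATTTAGCTTC-3'

The coding strand is complementary and antiparallel to the template: take the complement (A↔T, G↔C) and reverse.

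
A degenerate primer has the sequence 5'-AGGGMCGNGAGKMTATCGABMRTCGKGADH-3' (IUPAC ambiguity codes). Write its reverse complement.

Standard pairs A↔T, G↔C; ambiguity codes pair R↔Y, M↔K, B↔V, D↔H, N↔N. Complement (TCCCKGCNCTCMKATAGCTVKYAGCMCTHD), then reverse for 5'→3'.

5'-DHTCMCGAYKVTCGATAKMCTCNCGKCCCT-3'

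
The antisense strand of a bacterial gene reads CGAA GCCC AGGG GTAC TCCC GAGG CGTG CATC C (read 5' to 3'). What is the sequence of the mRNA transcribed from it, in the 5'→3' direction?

The mRNA has the sequence of the coding strand (reverse complement of the template) with T→U. Reverse complement of CGAAGCCCAGGGGTACTCCCGAGGCGTGCATCC is GGATGCACGCCTCGGGAGTACCCCTGGGCTTCG; then T→U.

5′-GGAUGCACGCCUCGGGAGUACCCCUGGGCUUCG-3′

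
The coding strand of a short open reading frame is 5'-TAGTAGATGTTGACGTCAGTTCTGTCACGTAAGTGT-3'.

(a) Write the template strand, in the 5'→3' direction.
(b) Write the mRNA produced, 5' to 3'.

(a) The template strand is the reverse complement of the coding strand: complement ATCATCTACAACTGCAGTCAAGACAGTGCATTCACA, then reverse.
(b) mRNA matches the coding strand with T→U.

(a) 5′-ACACTTACGTGACAGAACTGACGTCAACATCTACTA-3′
(b) 5′-UAGUAGAUGUUGACGUCAGUUCUGUCACGUAAGUGU-3′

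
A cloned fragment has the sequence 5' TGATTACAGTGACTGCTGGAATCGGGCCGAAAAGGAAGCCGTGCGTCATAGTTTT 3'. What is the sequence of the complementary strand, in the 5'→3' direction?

5'-AAAACTATGACGCACGGCTTCCTTTTCGGCCCGATTCCAGCAGTCACTGTAATCA-3'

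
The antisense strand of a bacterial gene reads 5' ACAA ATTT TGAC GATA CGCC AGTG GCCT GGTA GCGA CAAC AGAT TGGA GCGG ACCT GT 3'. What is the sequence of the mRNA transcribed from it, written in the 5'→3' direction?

The mRNA has the sequence of the coding strand (reverse complement of the template) with T→U. Reverse complement of ACAAATTTTGACGATACGCCAGTGGCCTGGTAGCGACAACAGATTGGAGCGGACCTGT is ACAGGTCCGCTCCAATCTGTTGTCGCTACCAGGCCACTGGCGTATCGTCAAAATTTGT; then T→U.

5'-ACAGGUCCGCUCCAAUCUGUUGUCGCUACCAGGCCACUGGCGUAUCGUCAAAAUUUGU-3'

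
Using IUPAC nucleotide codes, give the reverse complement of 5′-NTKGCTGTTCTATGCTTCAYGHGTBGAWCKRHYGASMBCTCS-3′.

5'-SGAGVKSTCRDYMGWTCVACDCRTGAAGCATAGAACAGCMAN-3'

Standard pairs A↔T, G↔C; ambiguity codes pair R↔Y, M↔K, W↔W, S↔S, B↔V, H↔D, N↔N. Complement (NAMCGACAAGATACGAAGTRCDCAVCTWGMYDRCTSKVGAGS), then reverse for 5'→3'.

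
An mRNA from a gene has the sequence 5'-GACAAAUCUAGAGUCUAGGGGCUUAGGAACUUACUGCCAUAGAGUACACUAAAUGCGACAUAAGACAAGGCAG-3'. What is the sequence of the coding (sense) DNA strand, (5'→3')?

5'-GACAAATCTAGAGTCTAGGGGCTTAGGAACTTACTGCCATAGAGTACACTAAATGCGACATAAGACAAGGCAG-3'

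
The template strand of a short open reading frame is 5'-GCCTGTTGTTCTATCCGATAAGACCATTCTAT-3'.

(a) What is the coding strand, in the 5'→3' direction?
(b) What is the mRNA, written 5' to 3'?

(a) 5'-ATAGAATGGTCTTATCGGATAGAACAACAGGC-3'
(b) 5′-AUAGAAUGGUCUUAUCGGAUAGAACAACAGGC-3′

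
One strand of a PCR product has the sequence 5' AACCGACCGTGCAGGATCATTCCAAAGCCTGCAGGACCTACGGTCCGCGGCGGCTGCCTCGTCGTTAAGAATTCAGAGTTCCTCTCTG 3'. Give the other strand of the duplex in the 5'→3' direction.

5'-CAGAGAGGAACTCTGAATTCTTAACGACGAGGCAGCCGCCGCGGACCGTAGGTCCTGCAGGCTTTGGAATGATCCTGCACGGTCGGTT-3'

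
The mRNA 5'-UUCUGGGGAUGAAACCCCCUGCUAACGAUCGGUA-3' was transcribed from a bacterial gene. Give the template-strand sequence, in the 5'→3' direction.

Replace U with T to get the coding DNA strand: TTCTGGGGATGAAACCCCCTGCTAACGATCGGTA. The template strand is its reverse complement (complement AAGACCCCTACTTTGGGGGACGATTGCTAGCCAT, then reverse).

5'-TACCGATCGTTAGCAGGGGGTTTCATCCCCAGAA-3'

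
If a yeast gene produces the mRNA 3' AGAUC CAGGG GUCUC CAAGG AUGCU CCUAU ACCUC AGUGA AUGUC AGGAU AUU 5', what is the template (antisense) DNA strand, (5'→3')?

Written 5'→3' the mRNA is UUAUAGGACUGUAAGUGACUCCAUAUCCUCGUAGGAACCUCUGGGGACCUAGA, so the coding DNA strand is TTATAGGACTGTAAGTGACTCCATATCCTCGTAGGAACCTCTGGGGACCTAGA. The template is its reverse complement.

5'-TCTAGGTCCCCAGAGGTTCCTACGAGGATATGGAGTCACTTACAGTCCTATAA-3'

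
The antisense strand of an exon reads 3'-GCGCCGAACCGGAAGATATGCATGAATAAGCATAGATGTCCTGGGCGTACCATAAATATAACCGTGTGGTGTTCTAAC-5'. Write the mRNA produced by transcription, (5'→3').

5′-CGCGGCUUGGCCUUCUAUACGUACUUAUUCGUAUCUACAGGACCCGCAUGGUAUUUAUAUUGGCACACCACAAGAUUG-3′

Reading the template 3'→5' as shown, RNA polymerase pairs each base (A→U, T→A, G↔C) to build mRNA 5'→3' directly.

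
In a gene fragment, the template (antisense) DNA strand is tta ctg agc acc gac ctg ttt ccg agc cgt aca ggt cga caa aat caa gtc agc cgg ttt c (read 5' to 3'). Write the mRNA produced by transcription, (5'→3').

The mRNA has the sequence of the coding strand (reverse complement of the template) with T→U. Reverse complement of TTACTGAGCACCGACCTGTTTCCGAGCCGTACAGGTCGACAAAATCAAGTCAGCCGGTTTC is GAAACCGGCTGACTTGATTTTGTCGACCTGTACGGCTCGGAAACAGGTCGGTGCTCAGTAA; then T→U.

5'-GAAACCGGCUGACUUGAUUUUGUCGACCUGUACGGCUCGGAAACAGGUCGGUGCUCAGUAA-3'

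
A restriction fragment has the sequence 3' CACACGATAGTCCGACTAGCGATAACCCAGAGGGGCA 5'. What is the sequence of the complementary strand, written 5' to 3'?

5′-GTGTGCTATCAGGCTGATCGCTATTGGGTCTCCCCGT-3′

The strand is given 3'→5', so its complement runs 5'→3' in the same left-to-right order: pair each base A↔T, G↔C.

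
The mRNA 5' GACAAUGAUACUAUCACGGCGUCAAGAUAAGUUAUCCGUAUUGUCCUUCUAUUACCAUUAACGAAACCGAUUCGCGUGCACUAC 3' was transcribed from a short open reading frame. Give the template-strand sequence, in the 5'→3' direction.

5′-GTAGTGCACGCGAATCGGTTTCGTTAATGGTAATAGAAGGACAATACGGATAACTTATCTTGACGCCGTGATAGTATCATTGTC-3′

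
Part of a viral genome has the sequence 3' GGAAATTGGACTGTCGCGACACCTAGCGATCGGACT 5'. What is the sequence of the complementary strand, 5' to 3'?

5'-CCTTTAACCTGACAGCGCTGTGGATCGCTAGCCTGA-3'

The strand is given 3'→5', so its complement runs 5'→3' in the same left-to-right order: pair each base A↔T, G↔C.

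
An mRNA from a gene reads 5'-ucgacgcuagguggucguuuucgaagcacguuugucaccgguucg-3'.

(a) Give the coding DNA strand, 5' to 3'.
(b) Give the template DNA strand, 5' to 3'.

(a) The coding strand matches the mRNA with U→T.
(b) The template strand is the reverse complement of the coding strand.

(a) 5′-TCGACGCTAGGTGGTCGTTTTCGAAGCACGTTTGTCACCGGTTCG-3′
(b) 5'-CGAACCGGTGACAAACGTGCTTCGAAAACGACCACCTAGCGTCGA-3'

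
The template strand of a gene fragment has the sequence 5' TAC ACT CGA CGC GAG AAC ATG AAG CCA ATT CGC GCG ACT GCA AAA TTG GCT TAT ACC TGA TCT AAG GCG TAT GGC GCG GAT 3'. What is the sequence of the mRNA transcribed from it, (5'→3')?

5'-AUCCGCGCCAUACGCCUUAGAUCAGGUAUAAGCCAAUUUUGCAGUCGCGCGAAUUGGCUUCAUGUUCUCGCGUCGAGUGUA-3'

RNA polymerase reads the template 3'→5' and synthesizes mRNA 5'→3' by base-pairing (A→U, T→A, G↔C). The complement of the template is ATGTGAGCTGCGCTCTTGTACTTCGGTTAAGCGCGCTGACGTTTTAACCGAATATGGACTAGATTCCGCATACCGCGCCTA; antiparallel, so 5'→3' the coding strand is ATCCGCGCCATACGCCTTAGATCAGGTATAAGCCAATTTTGCAGTCGCGCGAATTGGCTTCATGTTCTCGCGTCGAGTGTA. Replace T with U for the mRNA.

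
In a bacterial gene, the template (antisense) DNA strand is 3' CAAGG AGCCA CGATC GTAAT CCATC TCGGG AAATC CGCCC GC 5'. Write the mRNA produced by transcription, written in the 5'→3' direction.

Reading the template 3'→5' as shown, RNA polymerase pairs each base (A→U, T→A, G↔C) to build mRNA 5'→3' directly.

5'-GUUCCUCGGUGCUAGCAUUAGGUAGAGCCCUUUAGGCGGGCG-3'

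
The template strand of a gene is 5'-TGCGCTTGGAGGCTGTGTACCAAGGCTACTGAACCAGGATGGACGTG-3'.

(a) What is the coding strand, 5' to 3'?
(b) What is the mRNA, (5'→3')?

(a) 5′-CACGTCCATCCTGGTTCAGTAGCCTTGGTACACAGCCTCCAAGCGCA-3′
(b) 5'-CACGUCCAUCCUGGUUCAGUAGCCUUGGUACACAGCCUCCAAGCGCA-3'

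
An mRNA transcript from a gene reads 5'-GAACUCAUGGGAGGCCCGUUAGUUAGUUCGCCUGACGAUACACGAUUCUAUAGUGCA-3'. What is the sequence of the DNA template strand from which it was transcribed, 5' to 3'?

5'-TGCACTATAGAATCGTGTATCGTCAGGCGAACTAACTAACGGGCCTCCCATGAGTTC-3'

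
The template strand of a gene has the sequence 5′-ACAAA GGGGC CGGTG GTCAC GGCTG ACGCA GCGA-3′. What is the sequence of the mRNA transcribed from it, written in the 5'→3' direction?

The mRNA has the sequence of the coding strand (reverse complement of the template) with T→U. Reverse complement of ACAAAGGGGCCGGTGGTCACGGCTGACGCAGCGA is TCGCTGCGTCAGCCGTGACCACCGGCCCCTTTGT; then T→U.

5'-UCGCUGCGUCAGCCGUGACCACCGGCCCCUUUGU-3'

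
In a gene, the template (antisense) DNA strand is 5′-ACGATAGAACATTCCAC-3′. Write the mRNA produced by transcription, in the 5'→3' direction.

5′-GUGGAAUGUUCUAUCGU-3′

RNA polymerase reads the template 3'→5' and synthesizes mRNA 5'→3' by base-pairing (A→U, T→A, G↔C). The complement of the template is TGCTATCTTGTAAGGTG; antiparallel, so 5'→3' the coding strand is GTGGAATGTTCTATCGT. Replace T with U for the mRNA.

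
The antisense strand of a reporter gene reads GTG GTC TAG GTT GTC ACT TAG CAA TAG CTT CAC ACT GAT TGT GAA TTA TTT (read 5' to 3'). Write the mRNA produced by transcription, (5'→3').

5'-AAAUAAUUCACAAUCAGUGUGAAGCUAUUGCUAAGUGACAACCUAGACCAC-3'

RNA polymerase reads the template 3'→5' and synthesizes mRNA 5'→3' by base-pairing (A→U, T→A, G↔C). The complement of the template is CACCAGATCCAACAGTGAATCGTTATCGAAGTGTGACTAACACTTAATAAA; antiparallel, so 5'→3' the coding strand is AAATAATTCACAATCAGTGTGAAGCTATTGCTAAGTGACAACCTAGACCAC. Replace T with U for the mRNA.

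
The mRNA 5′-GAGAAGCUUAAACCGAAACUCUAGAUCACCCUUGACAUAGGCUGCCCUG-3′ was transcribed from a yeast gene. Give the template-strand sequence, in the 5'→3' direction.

Replace U with T to get the coding DNA strand: GAGAAGCTTAAACCGAAACTCTAGATCACCCTTGACATAGGCTGCCCTG. The template strand is its reverse complement (complement CTCTTCGAATTTGGCTTTGAGATCTAGTGGGAACTGTATCCGACGGGAC, then reverse).

5'-CAGGGCAGCCTATGTCAAGGGTGATCTAGAGTTTCGGTTTAAGCTTCTC-3'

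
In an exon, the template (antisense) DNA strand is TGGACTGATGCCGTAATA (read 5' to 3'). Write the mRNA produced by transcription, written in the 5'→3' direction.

The mRNA has the sequence of the coding strand (reverse complement of the template) with T→U. Reverse complement of TGGACTGATGCCGTAATA is TATTACGGCATCAGTCCA; then T→U.

5′-UAUUACGGCAUCAGUCCA-3′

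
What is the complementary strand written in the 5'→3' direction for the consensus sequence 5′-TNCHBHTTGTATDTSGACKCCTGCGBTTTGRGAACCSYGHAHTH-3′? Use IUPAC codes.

Standard pairs A↔T, G↔C; ambiguity codes pair R↔Y, K↔M, S↔S, B↔V, D↔H, N↔N. Complement (ANGDVDAACATAHASCTGMGGACGCVAAACYCTTGGSRCDTDAD), then reverse for 5'→3'.

5'-DADTDCRSGGTTCYCAAAVCGCAGGMGTCSAHATACAADVDGNA-3'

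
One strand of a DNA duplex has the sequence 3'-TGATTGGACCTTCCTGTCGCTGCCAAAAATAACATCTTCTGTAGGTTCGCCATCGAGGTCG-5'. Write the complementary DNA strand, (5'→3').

5'-ACTAACCTGGAAGGACAGCGACGGTTTTTATTGTAGAAGACATCCAAGCGGTAGCTCCAGC-3'

The strand is given 3'→5', so its complement runs 5'→3' in the same left-to-right order: pair each base A↔T, G↔C.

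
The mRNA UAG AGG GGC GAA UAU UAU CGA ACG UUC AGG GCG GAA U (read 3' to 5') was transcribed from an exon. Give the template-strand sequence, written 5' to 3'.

5′-ATCTCCCCGCTTATAATAGCTTGCAAGTCCCGCCTTA-3′

Written 5'→3' the mRNA is UAAGGCGGGACUUGCAAGCUAUUAUAAGCGGGGAGAU, so the coding DNA strand is TAAGGCGGGACTTGCAAGCTATTATAAGCGGGGAGAT. The template is its reverse complement.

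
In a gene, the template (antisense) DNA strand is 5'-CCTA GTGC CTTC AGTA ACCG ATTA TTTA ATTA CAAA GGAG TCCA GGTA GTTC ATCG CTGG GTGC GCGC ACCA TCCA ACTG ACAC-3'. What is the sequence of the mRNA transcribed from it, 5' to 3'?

The mRNA has the sequence of the coding strand (reverse complement of the template) with T→U. Reverse complement of CCTAGTGCCTTCAGTAACCGATTATTTAATTACAAAGGAGTCCAGGTAGTTCATCGCTGGGTGCGCGCACCATCCAACTGACAC is GTGTCAGTTGGATGGTGCGCGCACCCAGCGATGAACTACCTGGACTCCTTTGTAATTAAATAATCGGTTACTGAAGGCACTAGG; then T→U.

5′-GUGUCAGUUGGAUGGUGCGCGCACCCAGCGAUGAACUACCUGGACUCCUUUGUAAUUAAAUAAUCGGUUACUGAAGGCACUAGG-3′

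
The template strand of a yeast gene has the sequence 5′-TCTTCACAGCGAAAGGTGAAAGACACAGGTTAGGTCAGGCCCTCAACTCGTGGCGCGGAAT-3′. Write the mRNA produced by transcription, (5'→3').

5′-AUUCCGCGCCACGAGUUGAGGGCCUGACCUAACCUGUGUCUUUCACCUUUCGCUGUGAAGA-3′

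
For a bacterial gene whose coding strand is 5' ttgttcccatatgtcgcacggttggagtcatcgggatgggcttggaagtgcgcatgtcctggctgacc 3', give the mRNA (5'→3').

5'-UUGUUCCCAUAUGUCGCACGGUUGGAGUCAUCGGGAUGGGCUUGGAAGUGCGCAUGUCCUGGCUGACC-3'

The mRNA is synthesized from the template strand, so it matches the coding strand with T replaced by U.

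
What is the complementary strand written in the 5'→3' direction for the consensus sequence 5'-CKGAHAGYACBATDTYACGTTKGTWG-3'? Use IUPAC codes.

Standard pairs A↔T, G↔C; ambiguity codes pair Y↔R, K↔M, W↔W, B↔V, D↔H. Complement (GMCTDTCRTGVTAHARTGCAAMCAWC), then reverse for 5'→3'.

5'-CWACMAACGTRAHATVGTRCTDTCMG-3'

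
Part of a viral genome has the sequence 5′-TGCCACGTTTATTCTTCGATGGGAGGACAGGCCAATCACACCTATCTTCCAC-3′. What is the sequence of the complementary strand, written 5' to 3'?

5'-GTGGAAGATAGGTGTGATTGGCCTGTCCTCCCATCGAAGAATAAACGTGGCA-3'

Pairing A↔T and G↔C gives ACGGTGCAAATAAGAAGCTACCCTCCTGTCCGGTTAGTGTGGATAGAAGGTG, running 3'→5'. Reverse for the 5'→3' convention.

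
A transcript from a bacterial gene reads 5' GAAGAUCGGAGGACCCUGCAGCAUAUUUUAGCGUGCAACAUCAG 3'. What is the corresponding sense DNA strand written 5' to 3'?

5'-GAAGATCGGAGGACCCTGCAGCATATTTTAGCGTGCAACATCAG-3'

The coding DNA strand has the same 5'→3' sequence as the mRNA with U replaced by T.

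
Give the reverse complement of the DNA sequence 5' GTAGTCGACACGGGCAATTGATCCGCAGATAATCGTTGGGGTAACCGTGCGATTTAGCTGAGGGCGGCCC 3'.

5′-GGGCCGCCCTCAGCTAAATCGCACGGTTACCCCAACGATTATCTGCGGATCAATTGCCCGTGTCGACTAC-3′

Reading the sequence 3'→5' and pairing each base (A↔T, G↔C) gives the reverse complement directly.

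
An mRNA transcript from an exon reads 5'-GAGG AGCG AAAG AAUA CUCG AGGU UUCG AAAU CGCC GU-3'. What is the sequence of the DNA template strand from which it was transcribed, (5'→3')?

Replace U with T to get the coding DNA strand: GAGGAGCGAAAGAATACTCGAGGTTTCGAAATCGCCGT. The template strand is its reverse complement (complement CTCCTCGCTTTCTTATGAGCTCCAAAGCTTTAGCGGCA, then reverse).

5′-ACGGCGATTTCGAAACCTCGAGTATTCTTTCGCTCCTC-3′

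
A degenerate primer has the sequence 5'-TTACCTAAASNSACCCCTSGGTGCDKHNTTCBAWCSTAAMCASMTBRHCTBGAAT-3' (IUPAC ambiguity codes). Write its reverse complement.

5'-ATTCVAGDYVAKSTGKTTASGWTVGAANDMHGCACCSAGGGGTSNSTTTAGGTAA-3'

Standard pairs A↔T, G↔C; ambiguity codes pair R↔Y, M↔K, W↔W, S↔S, B↔V, D↔H, N↔N. Complement (AATGGATTTSNSTGGGGASCCACGHMDNAAGVTWGSATTKGTSKAVYDGAVCTTA), then reverse for 5'→3'.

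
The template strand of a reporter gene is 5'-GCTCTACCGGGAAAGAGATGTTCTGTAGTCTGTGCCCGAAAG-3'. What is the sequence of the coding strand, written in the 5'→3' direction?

The coding strand is complementary and antiparallel to the template: take the complement (A↔T, G↔C) and reverse.

5'-CTTTCGGGCACAGACTACAGAACATCTCTTTCCCGGTAGAGC-3'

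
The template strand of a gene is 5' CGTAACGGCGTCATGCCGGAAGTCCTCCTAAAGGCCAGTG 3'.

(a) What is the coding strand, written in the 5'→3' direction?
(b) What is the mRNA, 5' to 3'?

(a) The coding strand is the reverse complement of the template: complement GCATTGCCGCAGTACGGCCTTCAGGAGGATTTCCGGTCAC, then reverse.
(b) mRNA has the coding-strand sequence with T→U.

(a) 5'-CACTGGCCTTTAGGAGGACTTCCGGCATGACGCCGTTACG-3'
(b) 5'-CACUGGCCUUUAGGAGGACUUCCGGCAUGACGCCGUUACG-3'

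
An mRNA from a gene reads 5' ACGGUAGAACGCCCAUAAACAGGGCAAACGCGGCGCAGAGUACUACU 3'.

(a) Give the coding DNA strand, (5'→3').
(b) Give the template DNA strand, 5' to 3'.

(a) The coding strand matches the mRNA with U→T.
(b) The template strand is the reverse complement of the coding strand.

(a) 5'-ACGGTAGAACGCCCATAAACAGGGCAAACGCGGCGCAGAGTACTACT-3'
(b) 5'-AGTAGTACTCTGCGCCGCGTTTGCCCTGTTTATGGGCGTTCTACCGT-3'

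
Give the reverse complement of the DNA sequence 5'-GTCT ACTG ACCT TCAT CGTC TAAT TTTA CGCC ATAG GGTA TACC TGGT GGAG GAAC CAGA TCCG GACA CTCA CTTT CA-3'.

5'-TGAAAGTGAGTGTCCGGATCTGGTTCCTCCACCAGGTATACCCTATGGCGTAAAATTAGACGATGAAGGTCAGTAGAC-3'

Complement each base (A↔T, G↔C): CAGATGACTGGAAGTAGCAGATTAAAATGCGGTATCCCATATGGACCACCTCCTTGGTCTAGGCCTGTGAGTGAAAGT. Then reverse.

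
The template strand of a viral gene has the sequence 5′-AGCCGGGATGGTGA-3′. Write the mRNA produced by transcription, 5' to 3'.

The mRNA has the sequence of the coding strand (reverse complement of the template) with T→U. Reverse complement of AGCCGGGATGGTGA is TCACCATCCCGGCT; then T→U.

5'-UCACCAUCCCGGCU-3'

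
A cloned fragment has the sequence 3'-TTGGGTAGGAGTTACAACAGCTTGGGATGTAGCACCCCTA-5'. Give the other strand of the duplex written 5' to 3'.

The strand is given 3'→5', so its complement runs 5'→3' in the same left-to-right order: pair each base A↔T, G↔C.

5′-AACCCATCCTCAATGTTGTCGAACCCTACATCGTGGGGAT-3′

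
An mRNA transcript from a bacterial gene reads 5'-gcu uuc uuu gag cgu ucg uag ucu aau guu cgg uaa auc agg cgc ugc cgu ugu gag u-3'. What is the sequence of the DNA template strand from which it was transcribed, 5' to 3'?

Replace U with T to get the coding DNA strand: GCTTTCTTTGAGCGTTCGTAGTCTAATGTTCGGTAAATCAGGCGCTGCCGTTGTGAGT. The template strand is its reverse complement (complement CGAAAGAAACTCGCAAGCATCAGATTACAAGCCATTTAGTCCGCGACGGCAACACTCA, then reverse).

5'-ACTCACAACGGCAGCGCCTGATTTACCGAACATTAGACTACGAACGCTCAAAGAAAGC-3'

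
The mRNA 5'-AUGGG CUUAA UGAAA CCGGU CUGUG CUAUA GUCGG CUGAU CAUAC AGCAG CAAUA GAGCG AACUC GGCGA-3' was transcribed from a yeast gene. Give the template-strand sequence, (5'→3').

Replace U with T to get the coding DNA strand: ATGGGCTTAATGAAACCGGTCTGTGCTATAGTCGGCTGATCATACAGCAGCAATAGAGCGAACTCGGCGA. The template strand is its reverse complement (complement TACCCGAATTACTTTGGCCAGACACGATATCAGCCGACTAGTATGTCGTCGTTATCTCGCTTGAGCCGCT, then reverse).

5'-TCGCCGAGTTCGCTCTATTGCTGCTGTATGATCAGCCGACTATAGCACAGACCGGTTTCATTAAGCCCAT-3'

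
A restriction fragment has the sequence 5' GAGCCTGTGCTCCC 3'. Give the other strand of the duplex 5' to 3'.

The complement of GAGCCTGTGCTCCC is CTCGGACACGAGGG (A↔T, G↔C). DNA strands are antiparallel, so the complementary strand runs 3'→5'; reversing gives the 5'→3' form.

5'-GGGAGCACAGGCTC-3'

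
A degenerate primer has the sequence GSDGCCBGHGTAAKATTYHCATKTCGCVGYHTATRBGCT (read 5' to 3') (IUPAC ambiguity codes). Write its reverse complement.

5'-AGCVYATADRCBGCGAMATGDRAATMTTACDCVGGCHSC-3'

Standard pairs A↔T, G↔C; ambiguity codes pair R↔Y, K↔M, S↔S, B↔V, D↔H. Complement (CSHCGGVCDCATTMTAARDGTAMAGCGBCRDATAYVCGA), then reverse for 5'→3'.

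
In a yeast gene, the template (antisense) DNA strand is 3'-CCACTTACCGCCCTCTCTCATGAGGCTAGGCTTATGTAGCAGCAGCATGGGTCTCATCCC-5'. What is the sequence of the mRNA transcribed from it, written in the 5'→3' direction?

Reading the template 3'→5' as shown, RNA polymerase pairs each base (A→U, T→A, G↔C) to build mRNA 5'→3' directly.

5'-GGUGAAUGGCGGGAGAGAGUACUCCGAUCCGAAUACAUCGUCGUCGUACCCAGAGUAGGG-3'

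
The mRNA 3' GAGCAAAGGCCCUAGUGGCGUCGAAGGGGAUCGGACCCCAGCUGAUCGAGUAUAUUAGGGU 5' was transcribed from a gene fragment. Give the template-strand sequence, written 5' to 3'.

5'-CTCGTTTCCGGGATCACCGCAGCTTCCCCTAGCCTGGGGTCGACTAGCTCATATAATCCCA-3'

Written 5'→3' the mRNA is UGGGAUUAUAUGAGCUAGUCGACCCCAGGCUAGGGGAAGCUGCGGUGAUCCCGGAAACGAG, so the coding DNA strand is TGGGATTATATGAGCTAGTCGACCCCAGGCTAGGGGAAGCTGCGGTGATCCCGGAAACGAG. The template is its reverse complement.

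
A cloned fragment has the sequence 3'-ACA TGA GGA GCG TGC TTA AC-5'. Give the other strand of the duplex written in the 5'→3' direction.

The strand is given 3'→5', so its complement runs 5'→3' in the same left-to-right order: pair each base A↔T, G↔C.

5'-TGTACTCCTCGCACGAATTG-3'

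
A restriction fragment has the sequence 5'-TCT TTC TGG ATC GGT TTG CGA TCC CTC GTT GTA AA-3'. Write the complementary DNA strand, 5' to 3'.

5′-TTTACAACGAGGGATCGCAAACCGATCCAGAAAGA-3′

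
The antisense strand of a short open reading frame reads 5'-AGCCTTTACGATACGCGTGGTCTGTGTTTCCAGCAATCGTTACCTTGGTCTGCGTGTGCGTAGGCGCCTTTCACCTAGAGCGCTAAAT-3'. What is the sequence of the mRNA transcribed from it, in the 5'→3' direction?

5'-AUUUAGCGCUCUAGGUGAAAGGCGCCUACGCACACGCAGACCAAGGUAACGAUUGCUGGAAACACAGACCACGCGUAUCGUAAAGGCU-3'

RNA polymerase reads the template 3'→5' and synthesizes mRNA 5'→3' by base-pairing (A→U, T→A, G↔C). The complement of the template is TCGGAAATGCTATGCGCACCAGACACAAAGGTCGTTAGCAATGGAACCAGACGCACACGCATCCGCGGAAAGTGGATCTCGCGATTTA; antiparallel, so 5'→3' the coding strand is ATTTAGCGCTCTAGGTGAAAGGCGCCTACGCACACGCAGACCAAGGTAACGATTGCTGGAAACACAGACCACGCGTATCGTAAAGGCT. Replace T with U for the mRNA.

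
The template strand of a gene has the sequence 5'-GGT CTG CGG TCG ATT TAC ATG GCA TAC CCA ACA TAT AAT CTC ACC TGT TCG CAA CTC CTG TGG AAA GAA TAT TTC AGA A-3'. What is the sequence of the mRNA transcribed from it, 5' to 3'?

5′-UUCUGAAAUAUUCUUUCCACAGGAGUUGCGAACAGGUGAGAUUAUAUGUUGGGUAUGCCAUGUAAAUCGACCGCAGACC-3′

RNA polymerase reads the template 3'→5' and synthesizes mRNA 5'→3' by base-pairing (A→U, T→A, G↔C). The complement of the template is CCAGACGCCAGCTAAATGTACCGTATGGGTTGTATATTAGAGTGGACAAGCGTTGAGGACACCTTTCTTATAAAGTCTT; antiparallel, so 5'→3' the coding strand is TTCTGAAATATTCTTTCCACAGGAGTTGCGAACAGGTGAGATTATATGTTGGGTATGCCATGTAAATCGACCGCAGACC. Replace T with U for the mRNA.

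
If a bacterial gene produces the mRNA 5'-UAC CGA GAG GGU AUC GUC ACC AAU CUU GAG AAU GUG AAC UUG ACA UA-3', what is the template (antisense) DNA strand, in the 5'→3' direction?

Replace U with T to get the coding DNA strand: TACCGAGAGGGTATCGTCACCAATCTTGAGAATGTGAACTTGACATA. The template strand is its reverse complement (complement ATGGCTCTCCCATAGCAGTGGTTAGAACTCTTACACTTGAACTGTAT, then reverse).

5'-TATGTCAAGTTCACATTCTCAAGATTGGTGACGATACCCTCTCGGTA-3'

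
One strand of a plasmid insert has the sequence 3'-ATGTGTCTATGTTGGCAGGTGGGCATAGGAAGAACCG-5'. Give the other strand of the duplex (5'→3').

5'-TACACAGATACAACCGTCCACCCGTATCCTTCTTGGC-3'

The strand is given 3'→5', so its complement runs 5'→3' in the same left-to-right order: pair each base A↔T, G↔C.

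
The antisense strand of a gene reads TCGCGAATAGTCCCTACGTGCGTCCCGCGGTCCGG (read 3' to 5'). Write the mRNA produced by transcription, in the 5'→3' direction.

5'-AGCGCUUAUCAGGGAUGCACGCAGGGCGCCAGGCC-3'

Reading the template 3'→5' as shown, RNA polymerase pairs each base (A→U, T→A, G↔C) to build mRNA 5'→3' directly.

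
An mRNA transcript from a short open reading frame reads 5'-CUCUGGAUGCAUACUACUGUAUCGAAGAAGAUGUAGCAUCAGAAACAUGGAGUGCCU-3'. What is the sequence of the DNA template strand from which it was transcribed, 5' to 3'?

Replace U with T to get the coding DNA strand: CTCTGGATGCATACTACTGTATCGAAGAAGATGTAGCATCAGAAACATGGAGTGCCT. The template strand is its reverse complement (complement GAGACCTACGTATGATGACATAGCTTCTTCTACATCGTAGTCTTTGTACCTCACGGA, then reverse).

5'-AGGCACTCCATGTTTCTGATGCTACATCTTCTTCGATACAGTAGTATGCATCCAGAG-3'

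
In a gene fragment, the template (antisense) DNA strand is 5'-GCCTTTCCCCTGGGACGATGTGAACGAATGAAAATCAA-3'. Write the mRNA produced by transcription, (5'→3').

RNA polymerase reads the template 3'→5' and synthesizes mRNA 5'→3' by base-pairing (A→U, T→A, G↔C). The complement of the template is CGGAAAGGGGACCCTGCTACACTTGCTTACTTTTAGTT; antiparallel, so 5'→3' the coding strand is TTGATTTTCATTCGTTCACATCGTCCCAGGGGAAAGGC. Replace T with U for the mRNA.

5'-UUGAUUUUCAUUCGUUCACAUCGUCCCAGGGGAAAGGC-3'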